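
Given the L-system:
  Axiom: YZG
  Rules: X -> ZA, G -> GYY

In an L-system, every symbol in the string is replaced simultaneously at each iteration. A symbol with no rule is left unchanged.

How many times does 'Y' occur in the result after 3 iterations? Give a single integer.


Answer: 7

Derivation:
Step 0: YZG  (1 'Y')
Step 1: YZGYY  (3 'Y')
Step 2: YZGYYYY  (5 'Y')
Step 3: YZGYYYYYY  (7 'Y')


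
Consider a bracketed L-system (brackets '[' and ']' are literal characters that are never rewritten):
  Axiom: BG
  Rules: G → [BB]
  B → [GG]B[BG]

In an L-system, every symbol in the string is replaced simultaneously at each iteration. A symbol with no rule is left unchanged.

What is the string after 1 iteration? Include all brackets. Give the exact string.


Answer: [GG]B[BG][BB]

Derivation:
Step 0: BG
Step 1: [GG]B[BG][BB]


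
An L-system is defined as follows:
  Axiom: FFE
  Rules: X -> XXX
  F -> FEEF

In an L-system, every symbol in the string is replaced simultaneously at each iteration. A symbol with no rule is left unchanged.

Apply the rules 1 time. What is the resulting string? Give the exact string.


Answer: FEEFFEEFE

Derivation:
Step 0: FFE
Step 1: FEEFFEEFE


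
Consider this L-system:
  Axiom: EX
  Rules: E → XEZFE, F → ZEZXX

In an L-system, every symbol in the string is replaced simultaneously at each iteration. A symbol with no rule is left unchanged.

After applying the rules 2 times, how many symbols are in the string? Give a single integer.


Step 0: length = 2
Step 1: length = 6
Step 2: length = 18

Answer: 18


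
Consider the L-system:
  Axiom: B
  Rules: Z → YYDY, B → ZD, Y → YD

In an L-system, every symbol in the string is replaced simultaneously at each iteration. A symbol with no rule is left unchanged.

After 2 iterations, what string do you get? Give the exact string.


Answer: YYDYD

Derivation:
Step 0: B
Step 1: ZD
Step 2: YYDYD


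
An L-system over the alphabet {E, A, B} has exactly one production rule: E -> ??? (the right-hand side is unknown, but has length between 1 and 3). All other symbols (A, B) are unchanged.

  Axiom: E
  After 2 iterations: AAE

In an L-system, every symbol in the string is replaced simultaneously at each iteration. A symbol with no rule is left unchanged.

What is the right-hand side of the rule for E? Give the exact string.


Answer: AE

Derivation:
Trying E -> AE:
  Step 0: E
  Step 1: AE
  Step 2: AAE
Matches the given result.


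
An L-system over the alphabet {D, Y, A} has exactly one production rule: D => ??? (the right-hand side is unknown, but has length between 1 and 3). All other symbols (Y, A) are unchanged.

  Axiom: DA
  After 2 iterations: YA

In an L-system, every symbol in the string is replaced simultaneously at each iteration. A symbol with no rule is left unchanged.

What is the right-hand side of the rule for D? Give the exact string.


Trying D => Y:
  Step 0: DA
  Step 1: YA
  Step 2: YA
Matches the given result.

Answer: Y


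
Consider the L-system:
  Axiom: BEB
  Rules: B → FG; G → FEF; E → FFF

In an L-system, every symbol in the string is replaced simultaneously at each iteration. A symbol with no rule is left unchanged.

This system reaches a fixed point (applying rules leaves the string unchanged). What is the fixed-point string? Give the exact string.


Answer: FFFFFFFFFFFFFFF

Derivation:
Step 0: BEB
Step 1: FGFFFFG
Step 2: FFEFFFFFFEF
Step 3: FFFFFFFFFFFFFFF
Step 4: FFFFFFFFFFFFFFF  (unchanged — fixed point at step 3)


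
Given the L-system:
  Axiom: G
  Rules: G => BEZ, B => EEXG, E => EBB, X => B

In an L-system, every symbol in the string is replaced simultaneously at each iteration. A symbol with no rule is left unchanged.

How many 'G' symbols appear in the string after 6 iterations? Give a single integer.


Answer: 68

Derivation:
Step 0: G  (1 'G')
Step 1: BEZ  (0 'G')
Step 2: EEXGEBBZ  (1 'G')
Step 3: EBBEBBBBEZEBBEEXGEEXGZ  (2 'G')
Step 4: EBBEEXGEEXGEBBEEXGEEXGEEXGEEXGEBBZEBBEEXGEEXGEBBEBBBBEZEBBEBBBBEZZ  (8 'G')
Step 5: EBBEEXGEEXGEBBEBBBBEZEBBEBBBBEZEBBEEXGEEXGEBBEBBBBEZEBBEBBBBEZEBBEBBBBEZEBBEBBBBEZEBBEEXGEEXGZEBBEEXGEEXGEBBEBBBBEZEBBEBBBBEZEBBEEXGEEXGEBBEEXGEEXGEEXGEEXGEBBZEBBEEXGEEXGEBBEEXGEEXGEEXGEEXGEBBZZ  (20 'G')
Step 6: EBBEEXGEEXGEBBEBBBBEZEBBEBBBBEZEBBEEXGEEXGEBBEEXGEEXGEEXGEEXGEBBZEBBEEXGEEXGEBBEEXGEEXGEEXGEEXGEBBZEBBEEXGEEXGEBBEBBBBEZEBBEBBBBEZEBBEEXGEEXGEBBEEXGEEXGEEXGEEXGEBBZEBBEEXGEEXGEBBEEXGEEXGEEXGEEXGEBBZEBBEEXGEEXGEBBEEXGEEXGEEXGEEXGEBBZEBBEEXGEEXGEBBEEXGEEXGEEXGEEXGEBBZEBBEEXGEEXGEBBEBBBBEZEBBEBBBBEZZEBBEEXGEEXGEBBEBBBBEZEBBEBBBBEZEBBEEXGEEXGEBBEEXGEEXGEEXGEEXGEBBZEBBEEXGEEXGEBBEEXGEEXGEEXGEEXGEBBZEBBEEXGEEXGEBBEBBBBEZEBBEBBBBEZEBBEEXGEEXGEBBEBBBBEZEBBEBBBBEZEBBEBBBBEZEBBEBBBBEZEBBEEXGEEXGZEBBEEXGEEXGEBBEBBBBEZEBBEBBBBEZEBBEEXGEEXGEBBEBBBBEZEBBEBBBBEZEBBEBBBBEZEBBEBBBBEZEBBEEXGEEXGZZ  (68 'G')


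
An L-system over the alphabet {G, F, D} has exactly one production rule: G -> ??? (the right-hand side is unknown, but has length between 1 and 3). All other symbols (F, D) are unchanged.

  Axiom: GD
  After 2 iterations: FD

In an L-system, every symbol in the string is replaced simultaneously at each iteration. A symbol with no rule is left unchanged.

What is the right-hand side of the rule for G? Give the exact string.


Answer: F

Derivation:
Trying G -> F:
  Step 0: GD
  Step 1: FD
  Step 2: FD
Matches the given result.


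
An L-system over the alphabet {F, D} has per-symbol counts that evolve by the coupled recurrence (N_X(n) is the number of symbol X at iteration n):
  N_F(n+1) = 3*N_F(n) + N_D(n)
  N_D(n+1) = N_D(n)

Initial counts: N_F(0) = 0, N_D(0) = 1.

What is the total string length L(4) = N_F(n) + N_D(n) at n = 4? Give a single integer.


Answer: 41

Derivation:
Step 0: N_F=0, N_D=1, L=1
Step 1: N_F=1, N_D=1, L=2
Step 2: N_F=4, N_D=1, L=5
Step 3: N_F=13, N_D=1, L=14
Step 4: N_F=40, N_D=1, L=41


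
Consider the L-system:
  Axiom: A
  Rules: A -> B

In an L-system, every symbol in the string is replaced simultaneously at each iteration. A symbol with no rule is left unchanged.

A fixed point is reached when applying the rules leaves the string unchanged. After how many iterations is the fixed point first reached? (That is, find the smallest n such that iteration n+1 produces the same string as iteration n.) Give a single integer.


Step 0: A
Step 1: B
Step 2: B  (unchanged — fixed point at step 1)

Answer: 1


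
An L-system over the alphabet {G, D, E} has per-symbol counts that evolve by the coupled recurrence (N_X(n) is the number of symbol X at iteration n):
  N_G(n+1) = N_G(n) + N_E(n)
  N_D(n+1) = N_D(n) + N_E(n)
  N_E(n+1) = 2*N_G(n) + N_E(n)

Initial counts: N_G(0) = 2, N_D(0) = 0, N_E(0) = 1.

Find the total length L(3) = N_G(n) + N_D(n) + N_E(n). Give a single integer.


Answer: 63

Derivation:
Step 0: N_G=2, N_D=0, N_E=1, L=3
Step 1: N_G=3, N_D=1, N_E=5, L=9
Step 2: N_G=8, N_D=6, N_E=11, L=25
Step 3: N_G=19, N_D=17, N_E=27, L=63


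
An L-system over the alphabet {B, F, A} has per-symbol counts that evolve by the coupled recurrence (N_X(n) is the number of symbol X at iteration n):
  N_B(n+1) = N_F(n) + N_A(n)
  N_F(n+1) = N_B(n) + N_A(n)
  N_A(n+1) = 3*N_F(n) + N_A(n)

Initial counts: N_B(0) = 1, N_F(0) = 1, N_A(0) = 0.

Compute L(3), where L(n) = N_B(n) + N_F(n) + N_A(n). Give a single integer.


Step 0: N_B=1, N_F=1, N_A=0, L=2
Step 1: N_B=1, N_F=1, N_A=3, L=5
Step 2: N_B=4, N_F=4, N_A=6, L=14
Step 3: N_B=10, N_F=10, N_A=18, L=38

Answer: 38


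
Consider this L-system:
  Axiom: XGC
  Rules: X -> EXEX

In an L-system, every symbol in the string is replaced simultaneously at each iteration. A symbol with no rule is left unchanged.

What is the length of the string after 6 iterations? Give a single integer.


Answer: 192

Derivation:
Step 0: length = 3
Step 1: length = 6
Step 2: length = 12
Step 3: length = 24
Step 4: length = 48
Step 5: length = 96
Step 6: length = 192


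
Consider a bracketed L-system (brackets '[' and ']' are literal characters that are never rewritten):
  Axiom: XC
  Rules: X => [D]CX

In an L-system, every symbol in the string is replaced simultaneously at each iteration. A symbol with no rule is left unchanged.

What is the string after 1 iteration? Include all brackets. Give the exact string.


Step 0: XC
Step 1: [D]CXC

Answer: [D]CXC


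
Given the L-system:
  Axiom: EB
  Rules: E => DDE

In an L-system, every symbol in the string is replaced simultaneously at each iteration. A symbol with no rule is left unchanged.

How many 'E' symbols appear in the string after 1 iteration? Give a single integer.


Step 0: EB  (1 'E')
Step 1: DDEB  (1 'E')

Answer: 1


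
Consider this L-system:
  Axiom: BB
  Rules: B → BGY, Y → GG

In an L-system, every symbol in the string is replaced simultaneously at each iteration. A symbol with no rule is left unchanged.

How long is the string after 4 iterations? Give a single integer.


Answer: 24

Derivation:
Step 0: length = 2
Step 1: length = 6
Step 2: length = 12
Step 3: length = 18
Step 4: length = 24


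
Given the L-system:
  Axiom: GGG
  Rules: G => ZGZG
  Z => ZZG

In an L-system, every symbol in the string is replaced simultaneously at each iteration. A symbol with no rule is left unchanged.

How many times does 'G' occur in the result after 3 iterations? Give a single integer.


Answer: 60

Derivation:
Step 0: GGG  (3 'G')
Step 1: ZGZGZGZGZGZG  (6 'G')
Step 2: ZZGZGZGZZGZGZGZZGZGZGZZGZGZGZZGZGZGZZGZGZG  (18 'G')
Step 3: ZZGZZGZGZGZZGZGZGZZGZGZGZZGZZGZGZGZZGZGZGZZGZGZGZZGZZGZGZGZZGZGZGZZGZGZGZZGZZGZGZGZZGZGZGZZGZGZGZZGZZGZGZGZZGZGZGZZGZGZGZZGZZGZGZGZZGZGZGZZGZGZG  (60 'G')


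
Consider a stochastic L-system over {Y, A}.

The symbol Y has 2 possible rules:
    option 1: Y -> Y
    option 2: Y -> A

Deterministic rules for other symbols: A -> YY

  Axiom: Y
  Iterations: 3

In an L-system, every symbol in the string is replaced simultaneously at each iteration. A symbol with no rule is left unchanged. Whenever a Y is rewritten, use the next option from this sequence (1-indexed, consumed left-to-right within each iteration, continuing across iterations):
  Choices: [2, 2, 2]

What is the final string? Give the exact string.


Step 0: Y
Step 1: A  (used choices [2])
Step 2: YY  (used choices [])
Step 3: AA  (used choices [2, 2])

Answer: AA


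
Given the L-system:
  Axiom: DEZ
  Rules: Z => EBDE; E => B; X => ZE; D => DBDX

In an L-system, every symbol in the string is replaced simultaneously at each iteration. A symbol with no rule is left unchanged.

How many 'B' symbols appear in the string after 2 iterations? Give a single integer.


Answer: 8

Derivation:
Step 0: DEZ  (0 'B')
Step 1: DBDXBEBDE  (3 'B')
Step 2: DBDXBDBDXZEBBBDBDXB  (8 'B')


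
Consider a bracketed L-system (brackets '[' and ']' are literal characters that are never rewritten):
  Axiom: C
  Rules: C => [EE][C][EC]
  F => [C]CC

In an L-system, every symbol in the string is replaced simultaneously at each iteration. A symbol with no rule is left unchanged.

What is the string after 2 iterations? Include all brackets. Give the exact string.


Step 0: C
Step 1: [EE][C][EC]
Step 2: [EE][[EE][C][EC]][E[EE][C][EC]]

Answer: [EE][[EE][C][EC]][E[EE][C][EC]]


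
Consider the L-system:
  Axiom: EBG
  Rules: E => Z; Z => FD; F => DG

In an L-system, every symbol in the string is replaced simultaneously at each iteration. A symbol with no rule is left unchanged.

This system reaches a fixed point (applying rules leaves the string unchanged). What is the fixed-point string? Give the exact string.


Step 0: EBG
Step 1: ZBG
Step 2: FDBG
Step 3: DGDBG
Step 4: DGDBG  (unchanged — fixed point at step 3)

Answer: DGDBG


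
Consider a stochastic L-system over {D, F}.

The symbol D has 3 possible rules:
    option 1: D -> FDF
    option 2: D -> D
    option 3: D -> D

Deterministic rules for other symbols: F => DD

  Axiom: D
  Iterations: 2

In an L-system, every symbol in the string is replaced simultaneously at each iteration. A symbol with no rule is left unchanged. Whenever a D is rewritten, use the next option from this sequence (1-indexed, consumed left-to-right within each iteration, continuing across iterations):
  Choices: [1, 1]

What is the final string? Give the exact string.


Step 0: D
Step 1: FDF  (used choices [1])
Step 2: DDFDFDD  (used choices [1])

Answer: DDFDFDD


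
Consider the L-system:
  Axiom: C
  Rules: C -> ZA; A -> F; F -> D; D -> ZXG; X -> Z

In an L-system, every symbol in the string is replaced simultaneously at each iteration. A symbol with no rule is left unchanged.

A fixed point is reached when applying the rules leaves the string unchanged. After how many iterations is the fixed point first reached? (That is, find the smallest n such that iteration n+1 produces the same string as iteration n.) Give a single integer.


Answer: 5

Derivation:
Step 0: C
Step 1: ZA
Step 2: ZF
Step 3: ZD
Step 4: ZZXG
Step 5: ZZZG
Step 6: ZZZG  (unchanged — fixed point at step 5)


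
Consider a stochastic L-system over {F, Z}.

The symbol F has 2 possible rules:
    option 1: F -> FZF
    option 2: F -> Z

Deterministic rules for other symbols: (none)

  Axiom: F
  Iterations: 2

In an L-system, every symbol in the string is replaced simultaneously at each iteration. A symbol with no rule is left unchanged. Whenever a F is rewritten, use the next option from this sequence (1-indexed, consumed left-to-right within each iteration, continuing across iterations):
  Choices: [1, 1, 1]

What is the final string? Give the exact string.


Step 0: F
Step 1: FZF  (used choices [1])
Step 2: FZFZFZF  (used choices [1, 1])

Answer: FZFZFZF


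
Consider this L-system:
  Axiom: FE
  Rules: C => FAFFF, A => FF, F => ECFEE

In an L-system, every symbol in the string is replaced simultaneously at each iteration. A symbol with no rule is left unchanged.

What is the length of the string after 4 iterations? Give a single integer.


Step 0: length = 2
Step 1: length = 6
Step 2: length = 14
Step 3: length = 39
Step 4: length = 104

Answer: 104


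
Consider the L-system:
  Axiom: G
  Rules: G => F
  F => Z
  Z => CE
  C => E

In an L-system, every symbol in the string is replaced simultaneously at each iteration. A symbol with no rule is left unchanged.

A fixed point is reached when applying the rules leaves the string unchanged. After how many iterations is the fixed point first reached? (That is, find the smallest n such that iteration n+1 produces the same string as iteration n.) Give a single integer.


Step 0: G
Step 1: F
Step 2: Z
Step 3: CE
Step 4: EE
Step 5: EE  (unchanged — fixed point at step 4)

Answer: 4


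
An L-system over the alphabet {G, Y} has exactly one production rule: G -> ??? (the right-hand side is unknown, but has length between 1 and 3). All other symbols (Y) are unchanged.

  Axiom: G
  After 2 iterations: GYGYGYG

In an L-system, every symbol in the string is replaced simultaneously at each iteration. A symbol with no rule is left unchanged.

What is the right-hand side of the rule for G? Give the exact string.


Answer: GYG

Derivation:
Trying G -> GYG:
  Step 0: G
  Step 1: GYG
  Step 2: GYGYGYG
Matches the given result.


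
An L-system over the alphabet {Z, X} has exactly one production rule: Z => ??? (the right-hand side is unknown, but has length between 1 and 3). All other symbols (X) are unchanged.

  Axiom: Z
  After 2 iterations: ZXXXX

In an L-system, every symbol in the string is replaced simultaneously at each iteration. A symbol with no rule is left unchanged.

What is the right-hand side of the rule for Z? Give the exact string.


Answer: ZXX

Derivation:
Trying Z => ZXX:
  Step 0: Z
  Step 1: ZXX
  Step 2: ZXXXX
Matches the given result.


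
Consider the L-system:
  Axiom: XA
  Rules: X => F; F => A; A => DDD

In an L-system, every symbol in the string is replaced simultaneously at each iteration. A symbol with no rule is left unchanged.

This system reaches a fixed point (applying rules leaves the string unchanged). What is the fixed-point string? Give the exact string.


Step 0: XA
Step 1: FDDD
Step 2: ADDD
Step 3: DDDDDD
Step 4: DDDDDD  (unchanged — fixed point at step 3)

Answer: DDDDDD


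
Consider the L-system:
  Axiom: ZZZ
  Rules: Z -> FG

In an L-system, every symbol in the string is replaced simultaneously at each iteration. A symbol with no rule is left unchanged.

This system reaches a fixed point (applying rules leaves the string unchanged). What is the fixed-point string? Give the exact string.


Step 0: ZZZ
Step 1: FGFGFG
Step 2: FGFGFG  (unchanged — fixed point at step 1)

Answer: FGFGFG


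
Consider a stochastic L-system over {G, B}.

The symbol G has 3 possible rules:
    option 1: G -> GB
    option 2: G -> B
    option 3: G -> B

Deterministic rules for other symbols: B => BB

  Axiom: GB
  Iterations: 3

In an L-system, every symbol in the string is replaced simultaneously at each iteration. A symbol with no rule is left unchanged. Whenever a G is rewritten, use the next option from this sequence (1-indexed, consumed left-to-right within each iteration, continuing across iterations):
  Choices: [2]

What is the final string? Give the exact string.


Answer: BBBBBBBBBBBB

Derivation:
Step 0: GB
Step 1: BBB  (used choices [2])
Step 2: BBBBBB  (used choices [])
Step 3: BBBBBBBBBBBB  (used choices [])


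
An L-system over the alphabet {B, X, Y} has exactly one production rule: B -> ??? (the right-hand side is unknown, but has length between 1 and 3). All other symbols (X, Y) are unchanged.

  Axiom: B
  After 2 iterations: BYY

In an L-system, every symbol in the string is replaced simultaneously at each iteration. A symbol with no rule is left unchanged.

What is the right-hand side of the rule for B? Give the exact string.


Trying B -> BY:
  Step 0: B
  Step 1: BY
  Step 2: BYY
Matches the given result.

Answer: BY


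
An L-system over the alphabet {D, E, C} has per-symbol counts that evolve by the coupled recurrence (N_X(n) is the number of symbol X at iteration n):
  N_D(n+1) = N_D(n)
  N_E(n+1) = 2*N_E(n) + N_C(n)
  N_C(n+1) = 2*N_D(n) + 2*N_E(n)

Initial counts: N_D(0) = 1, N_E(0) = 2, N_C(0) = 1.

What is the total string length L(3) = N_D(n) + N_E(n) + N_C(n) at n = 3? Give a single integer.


Step 0: N_D=1, N_E=2, N_C=1, L=4
Step 1: N_D=1, N_E=5, N_C=6, L=12
Step 2: N_D=1, N_E=16, N_C=12, L=29
Step 3: N_D=1, N_E=44, N_C=34, L=79

Answer: 79


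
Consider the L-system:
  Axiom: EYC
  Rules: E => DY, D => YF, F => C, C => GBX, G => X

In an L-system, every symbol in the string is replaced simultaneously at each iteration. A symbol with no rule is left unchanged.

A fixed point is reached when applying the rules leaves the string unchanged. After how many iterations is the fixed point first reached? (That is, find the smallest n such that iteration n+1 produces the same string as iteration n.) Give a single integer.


Step 0: EYC
Step 1: DYYGBX
Step 2: YFYYXBX
Step 3: YCYYXBX
Step 4: YGBXYYXBX
Step 5: YXBXYYXBX
Step 6: YXBXYYXBX  (unchanged — fixed point at step 5)

Answer: 5


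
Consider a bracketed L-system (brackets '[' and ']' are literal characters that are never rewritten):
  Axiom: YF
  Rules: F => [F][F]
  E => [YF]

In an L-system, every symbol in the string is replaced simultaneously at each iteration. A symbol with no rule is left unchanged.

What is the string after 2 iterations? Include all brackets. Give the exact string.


Answer: Y[[F][F]][[F][F]]

Derivation:
Step 0: YF
Step 1: Y[F][F]
Step 2: Y[[F][F]][[F][F]]


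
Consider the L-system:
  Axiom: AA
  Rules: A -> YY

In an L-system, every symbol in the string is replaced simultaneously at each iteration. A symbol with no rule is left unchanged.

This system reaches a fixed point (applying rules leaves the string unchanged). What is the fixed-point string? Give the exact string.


Answer: YYYY

Derivation:
Step 0: AA
Step 1: YYYY
Step 2: YYYY  (unchanged — fixed point at step 1)


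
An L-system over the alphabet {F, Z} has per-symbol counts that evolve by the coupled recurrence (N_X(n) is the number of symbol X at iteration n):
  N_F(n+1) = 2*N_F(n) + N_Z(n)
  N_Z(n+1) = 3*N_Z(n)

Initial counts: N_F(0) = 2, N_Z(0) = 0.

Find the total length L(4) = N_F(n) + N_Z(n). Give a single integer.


Answer: 32

Derivation:
Step 0: N_F=2, N_Z=0, L=2
Step 1: N_F=4, N_Z=0, L=4
Step 2: N_F=8, N_Z=0, L=8
Step 3: N_F=16, N_Z=0, L=16
Step 4: N_F=32, N_Z=0, L=32


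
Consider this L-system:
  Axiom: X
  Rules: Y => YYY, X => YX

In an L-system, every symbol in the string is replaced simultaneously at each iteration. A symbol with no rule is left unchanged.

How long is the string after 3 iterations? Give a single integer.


Step 0: length = 1
Step 1: length = 2
Step 2: length = 5
Step 3: length = 14

Answer: 14


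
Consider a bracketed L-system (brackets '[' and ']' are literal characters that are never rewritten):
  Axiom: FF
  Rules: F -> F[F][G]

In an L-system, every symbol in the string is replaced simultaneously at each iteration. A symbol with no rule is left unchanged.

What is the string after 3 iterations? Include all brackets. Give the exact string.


Answer: F[F][G][F[F][G]][G][F[F][G][F[F][G]][G]][G]F[F][G][F[F][G]][G][F[F][G][F[F][G]][G]][G]

Derivation:
Step 0: FF
Step 1: F[F][G]F[F][G]
Step 2: F[F][G][F[F][G]][G]F[F][G][F[F][G]][G]
Step 3: F[F][G][F[F][G]][G][F[F][G][F[F][G]][G]][G]F[F][G][F[F][G]][G][F[F][G][F[F][G]][G]][G]


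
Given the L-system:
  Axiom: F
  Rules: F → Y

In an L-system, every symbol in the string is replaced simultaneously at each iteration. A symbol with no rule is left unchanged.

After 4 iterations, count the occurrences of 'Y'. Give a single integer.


Step 0: F  (0 'Y')
Step 1: Y  (1 'Y')
Step 2: Y  (1 'Y')
Step 3: Y  (1 'Y')
Step 4: Y  (1 'Y')

Answer: 1


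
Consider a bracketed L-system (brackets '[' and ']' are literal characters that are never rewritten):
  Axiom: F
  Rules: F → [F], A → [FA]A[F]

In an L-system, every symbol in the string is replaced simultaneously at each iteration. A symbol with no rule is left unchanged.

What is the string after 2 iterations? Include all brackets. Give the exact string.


Step 0: F
Step 1: [F]
Step 2: [[F]]

Answer: [[F]]


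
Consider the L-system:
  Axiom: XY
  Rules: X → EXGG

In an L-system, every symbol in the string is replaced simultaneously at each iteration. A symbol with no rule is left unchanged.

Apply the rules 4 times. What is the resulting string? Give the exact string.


Answer: EEEEXGGGGGGGGY

Derivation:
Step 0: XY
Step 1: EXGGY
Step 2: EEXGGGGY
Step 3: EEEXGGGGGGY
Step 4: EEEEXGGGGGGGGY


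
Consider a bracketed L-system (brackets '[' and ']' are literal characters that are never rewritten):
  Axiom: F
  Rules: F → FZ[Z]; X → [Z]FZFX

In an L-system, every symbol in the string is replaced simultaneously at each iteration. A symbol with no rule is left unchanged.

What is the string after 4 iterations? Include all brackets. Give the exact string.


Answer: FZ[Z]Z[Z]Z[Z]Z[Z]

Derivation:
Step 0: F
Step 1: FZ[Z]
Step 2: FZ[Z]Z[Z]
Step 3: FZ[Z]Z[Z]Z[Z]
Step 4: FZ[Z]Z[Z]Z[Z]Z[Z]


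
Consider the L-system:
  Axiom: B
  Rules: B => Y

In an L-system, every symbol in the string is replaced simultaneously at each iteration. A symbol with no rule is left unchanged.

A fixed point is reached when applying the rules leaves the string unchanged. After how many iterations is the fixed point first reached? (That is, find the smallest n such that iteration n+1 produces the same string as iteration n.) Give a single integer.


Answer: 1

Derivation:
Step 0: B
Step 1: Y
Step 2: Y  (unchanged — fixed point at step 1)


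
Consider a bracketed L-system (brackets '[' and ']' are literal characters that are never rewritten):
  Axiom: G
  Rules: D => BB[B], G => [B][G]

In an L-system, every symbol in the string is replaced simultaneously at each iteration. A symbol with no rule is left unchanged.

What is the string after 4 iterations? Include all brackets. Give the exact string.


Step 0: G
Step 1: [B][G]
Step 2: [B][[B][G]]
Step 3: [B][[B][[B][G]]]
Step 4: [B][[B][[B][[B][G]]]]

Answer: [B][[B][[B][[B][G]]]]


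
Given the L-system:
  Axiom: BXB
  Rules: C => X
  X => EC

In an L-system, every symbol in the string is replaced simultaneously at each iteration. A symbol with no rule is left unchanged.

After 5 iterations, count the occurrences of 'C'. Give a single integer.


Answer: 1

Derivation:
Step 0: BXB  (0 'C')
Step 1: BECB  (1 'C')
Step 2: BEXB  (0 'C')
Step 3: BEECB  (1 'C')
Step 4: BEEXB  (0 'C')
Step 5: BEEECB  (1 'C')


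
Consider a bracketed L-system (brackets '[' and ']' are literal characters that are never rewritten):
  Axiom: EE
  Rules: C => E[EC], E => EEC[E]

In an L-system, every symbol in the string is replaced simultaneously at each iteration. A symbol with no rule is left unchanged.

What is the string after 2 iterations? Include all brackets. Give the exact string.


Step 0: EE
Step 1: EEC[E]EEC[E]
Step 2: EEC[E]EEC[E]E[EC][EEC[E]]EEC[E]EEC[E]E[EC][EEC[E]]

Answer: EEC[E]EEC[E]E[EC][EEC[E]]EEC[E]EEC[E]E[EC][EEC[E]]


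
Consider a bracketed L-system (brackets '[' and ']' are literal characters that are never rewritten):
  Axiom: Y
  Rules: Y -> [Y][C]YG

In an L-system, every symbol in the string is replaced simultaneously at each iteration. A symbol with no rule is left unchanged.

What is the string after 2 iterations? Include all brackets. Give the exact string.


Step 0: Y
Step 1: [Y][C]YG
Step 2: [[Y][C]YG][C][Y][C]YGG

Answer: [[Y][C]YG][C][Y][C]YGG


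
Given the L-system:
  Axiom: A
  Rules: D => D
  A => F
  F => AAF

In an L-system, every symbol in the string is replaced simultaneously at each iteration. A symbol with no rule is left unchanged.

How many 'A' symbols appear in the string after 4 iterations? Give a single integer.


Answer: 6

Derivation:
Step 0: A  (1 'A')
Step 1: F  (0 'A')
Step 2: AAF  (2 'A')
Step 3: FFAAF  (2 'A')
Step 4: AAFAAFFFAAF  (6 'A')


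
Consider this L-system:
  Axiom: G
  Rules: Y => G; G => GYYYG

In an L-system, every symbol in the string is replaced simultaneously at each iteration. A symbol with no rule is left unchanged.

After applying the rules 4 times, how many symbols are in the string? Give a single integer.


Step 0: length = 1
Step 1: length = 5
Step 2: length = 13
Step 3: length = 41
Step 4: length = 121

Answer: 121


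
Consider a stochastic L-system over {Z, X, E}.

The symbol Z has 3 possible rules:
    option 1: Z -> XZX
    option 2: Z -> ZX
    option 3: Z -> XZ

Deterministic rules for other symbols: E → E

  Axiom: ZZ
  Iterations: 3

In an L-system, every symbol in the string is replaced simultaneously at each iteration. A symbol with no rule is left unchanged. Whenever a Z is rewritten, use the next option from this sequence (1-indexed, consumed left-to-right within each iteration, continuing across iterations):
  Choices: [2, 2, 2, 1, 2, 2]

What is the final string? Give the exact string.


Answer: ZXXXXZXXX

Derivation:
Step 0: ZZ
Step 1: ZXZX  (used choices [2, 2])
Step 2: ZXXXZXX  (used choices [2, 1])
Step 3: ZXXXXZXXX  (used choices [2, 2])


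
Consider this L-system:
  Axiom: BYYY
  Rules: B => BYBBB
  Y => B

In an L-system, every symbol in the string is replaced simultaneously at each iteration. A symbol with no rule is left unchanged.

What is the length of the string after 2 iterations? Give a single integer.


Step 0: length = 4
Step 1: length = 8
Step 2: length = 36

Answer: 36


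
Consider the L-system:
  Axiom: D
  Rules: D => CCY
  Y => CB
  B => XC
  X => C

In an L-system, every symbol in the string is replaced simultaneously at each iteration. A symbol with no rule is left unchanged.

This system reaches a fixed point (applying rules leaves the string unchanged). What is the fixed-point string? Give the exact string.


Step 0: D
Step 1: CCY
Step 2: CCCB
Step 3: CCCXC
Step 4: CCCCC
Step 5: CCCCC  (unchanged — fixed point at step 4)

Answer: CCCCC


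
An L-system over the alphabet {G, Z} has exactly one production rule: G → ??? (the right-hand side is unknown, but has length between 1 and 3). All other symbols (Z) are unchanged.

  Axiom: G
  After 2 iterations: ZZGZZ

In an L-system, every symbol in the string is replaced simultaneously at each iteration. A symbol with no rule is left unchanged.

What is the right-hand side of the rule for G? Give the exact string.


Answer: ZGZ

Derivation:
Trying G → ZGZ:
  Step 0: G
  Step 1: ZGZ
  Step 2: ZZGZZ
Matches the given result.


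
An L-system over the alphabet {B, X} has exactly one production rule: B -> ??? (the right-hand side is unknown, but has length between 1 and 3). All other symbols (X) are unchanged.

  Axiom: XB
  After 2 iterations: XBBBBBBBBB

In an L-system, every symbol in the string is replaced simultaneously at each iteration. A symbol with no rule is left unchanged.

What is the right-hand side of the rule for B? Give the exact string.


Answer: BBB

Derivation:
Trying B -> BBB:
  Step 0: XB
  Step 1: XBBB
  Step 2: XBBBBBBBBB
Matches the given result.


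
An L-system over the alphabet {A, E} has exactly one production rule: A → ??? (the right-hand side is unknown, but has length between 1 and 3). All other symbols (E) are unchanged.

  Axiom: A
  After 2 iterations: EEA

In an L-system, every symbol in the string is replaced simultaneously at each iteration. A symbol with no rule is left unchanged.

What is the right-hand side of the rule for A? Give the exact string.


Trying A → EA:
  Step 0: A
  Step 1: EA
  Step 2: EEA
Matches the given result.

Answer: EA


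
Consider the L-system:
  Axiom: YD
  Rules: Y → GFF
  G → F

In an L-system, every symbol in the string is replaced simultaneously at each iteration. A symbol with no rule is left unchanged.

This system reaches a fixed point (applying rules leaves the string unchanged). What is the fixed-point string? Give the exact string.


Step 0: YD
Step 1: GFFD
Step 2: FFFD
Step 3: FFFD  (unchanged — fixed point at step 2)

Answer: FFFD


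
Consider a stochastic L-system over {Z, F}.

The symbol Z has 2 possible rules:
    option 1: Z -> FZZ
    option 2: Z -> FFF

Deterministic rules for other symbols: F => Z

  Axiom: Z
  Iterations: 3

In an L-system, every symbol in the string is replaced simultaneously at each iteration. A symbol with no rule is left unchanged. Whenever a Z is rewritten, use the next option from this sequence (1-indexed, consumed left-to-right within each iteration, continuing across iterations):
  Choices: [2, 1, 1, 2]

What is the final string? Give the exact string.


Step 0: Z
Step 1: FFF  (used choices [2])
Step 2: ZZZ  (used choices [])
Step 3: FZZFZZFFF  (used choices [1, 1, 2])

Answer: FZZFZZFFF


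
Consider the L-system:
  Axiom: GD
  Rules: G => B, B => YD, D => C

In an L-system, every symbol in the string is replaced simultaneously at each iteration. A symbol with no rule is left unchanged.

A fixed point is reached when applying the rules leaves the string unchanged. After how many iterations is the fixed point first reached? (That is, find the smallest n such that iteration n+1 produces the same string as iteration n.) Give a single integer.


Step 0: GD
Step 1: BC
Step 2: YDC
Step 3: YCC
Step 4: YCC  (unchanged — fixed point at step 3)

Answer: 3


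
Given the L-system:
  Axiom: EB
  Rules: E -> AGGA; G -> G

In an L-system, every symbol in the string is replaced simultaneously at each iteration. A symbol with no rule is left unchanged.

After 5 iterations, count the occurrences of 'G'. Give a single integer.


Step 0: EB  (0 'G')
Step 1: AGGAB  (2 'G')
Step 2: AGGAB  (2 'G')
Step 3: AGGAB  (2 'G')
Step 4: AGGAB  (2 'G')
Step 5: AGGAB  (2 'G')

Answer: 2


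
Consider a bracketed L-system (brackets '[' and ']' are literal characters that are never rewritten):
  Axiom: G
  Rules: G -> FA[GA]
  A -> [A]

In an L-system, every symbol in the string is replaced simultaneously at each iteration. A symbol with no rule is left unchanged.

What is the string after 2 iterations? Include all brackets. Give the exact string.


Answer: F[A][FA[GA][A]]

Derivation:
Step 0: G
Step 1: FA[GA]
Step 2: F[A][FA[GA][A]]


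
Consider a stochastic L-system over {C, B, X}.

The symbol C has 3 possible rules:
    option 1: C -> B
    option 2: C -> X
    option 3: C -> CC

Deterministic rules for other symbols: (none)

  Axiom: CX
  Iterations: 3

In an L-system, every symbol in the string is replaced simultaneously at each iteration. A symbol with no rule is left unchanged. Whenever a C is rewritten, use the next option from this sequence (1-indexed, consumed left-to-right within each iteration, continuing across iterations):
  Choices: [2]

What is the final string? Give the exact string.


Answer: XX

Derivation:
Step 0: CX
Step 1: XX  (used choices [2])
Step 2: XX  (used choices [])
Step 3: XX  (used choices [])


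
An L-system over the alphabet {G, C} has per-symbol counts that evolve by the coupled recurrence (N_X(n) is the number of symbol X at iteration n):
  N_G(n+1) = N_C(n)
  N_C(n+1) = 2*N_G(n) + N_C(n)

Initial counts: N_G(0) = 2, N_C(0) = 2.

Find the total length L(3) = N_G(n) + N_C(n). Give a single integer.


Step 0: N_G=2, N_C=2, L=4
Step 1: N_G=2, N_C=6, L=8
Step 2: N_G=6, N_C=10, L=16
Step 3: N_G=10, N_C=22, L=32

Answer: 32


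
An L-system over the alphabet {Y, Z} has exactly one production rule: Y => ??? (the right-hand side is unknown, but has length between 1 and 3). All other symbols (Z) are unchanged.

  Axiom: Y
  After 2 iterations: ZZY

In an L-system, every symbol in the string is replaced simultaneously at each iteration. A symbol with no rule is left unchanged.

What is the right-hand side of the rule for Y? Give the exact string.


Trying Y => ZY:
  Step 0: Y
  Step 1: ZY
  Step 2: ZZY
Matches the given result.

Answer: ZY


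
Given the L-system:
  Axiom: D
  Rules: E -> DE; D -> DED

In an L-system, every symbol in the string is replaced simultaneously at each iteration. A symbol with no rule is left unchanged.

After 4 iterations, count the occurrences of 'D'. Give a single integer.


Step 0: D  (1 'D')
Step 1: DED  (2 'D')
Step 2: DEDDEDED  (5 'D')
Step 3: DEDDEDEDDEDDEDEDDEDED  (13 'D')
Step 4: DEDDEDEDDEDDEDEDDEDEDDEDDEDEDDEDDEDEDDEDEDDEDDEDEDDEDED  (34 'D')

Answer: 34


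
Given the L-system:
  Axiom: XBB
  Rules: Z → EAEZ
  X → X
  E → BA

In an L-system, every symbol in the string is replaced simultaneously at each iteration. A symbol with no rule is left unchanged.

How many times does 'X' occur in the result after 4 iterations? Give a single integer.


Step 0: XBB  (1 'X')
Step 1: XBB  (1 'X')
Step 2: XBB  (1 'X')
Step 3: XBB  (1 'X')
Step 4: XBB  (1 'X')

Answer: 1


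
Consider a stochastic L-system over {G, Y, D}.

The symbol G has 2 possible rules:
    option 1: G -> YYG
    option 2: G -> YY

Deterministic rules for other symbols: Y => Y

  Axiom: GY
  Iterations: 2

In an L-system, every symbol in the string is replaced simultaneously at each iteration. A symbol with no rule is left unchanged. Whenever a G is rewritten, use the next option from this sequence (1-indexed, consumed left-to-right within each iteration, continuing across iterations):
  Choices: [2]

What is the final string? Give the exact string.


Answer: YYY

Derivation:
Step 0: GY
Step 1: YYY  (used choices [2])
Step 2: YYY  (used choices [])


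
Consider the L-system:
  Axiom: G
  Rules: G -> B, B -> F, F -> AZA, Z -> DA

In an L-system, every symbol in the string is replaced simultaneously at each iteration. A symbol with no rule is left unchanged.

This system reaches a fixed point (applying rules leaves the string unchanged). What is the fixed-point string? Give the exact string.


Step 0: G
Step 1: B
Step 2: F
Step 3: AZA
Step 4: ADAA
Step 5: ADAA  (unchanged — fixed point at step 4)

Answer: ADAA


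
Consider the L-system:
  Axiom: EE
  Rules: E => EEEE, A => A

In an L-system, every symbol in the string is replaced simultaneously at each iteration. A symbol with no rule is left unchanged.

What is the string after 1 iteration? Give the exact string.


Answer: EEEEEEEE

Derivation:
Step 0: EE
Step 1: EEEEEEEE


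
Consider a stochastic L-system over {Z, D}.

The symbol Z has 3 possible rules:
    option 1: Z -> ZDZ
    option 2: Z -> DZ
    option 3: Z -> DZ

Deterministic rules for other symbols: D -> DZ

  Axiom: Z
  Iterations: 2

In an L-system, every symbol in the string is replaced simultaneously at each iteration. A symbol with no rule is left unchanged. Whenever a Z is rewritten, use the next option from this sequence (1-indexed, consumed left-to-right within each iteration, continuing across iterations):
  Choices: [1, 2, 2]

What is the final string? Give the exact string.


Step 0: Z
Step 1: ZDZ  (used choices [1])
Step 2: DZDZDZ  (used choices [2, 2])

Answer: DZDZDZ


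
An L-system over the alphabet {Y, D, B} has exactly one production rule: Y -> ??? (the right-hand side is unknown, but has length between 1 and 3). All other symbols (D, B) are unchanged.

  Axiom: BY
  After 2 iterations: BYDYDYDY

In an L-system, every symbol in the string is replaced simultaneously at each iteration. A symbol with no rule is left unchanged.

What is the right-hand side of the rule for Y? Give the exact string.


Answer: YDY

Derivation:
Trying Y -> YDY:
  Step 0: BY
  Step 1: BYDY
  Step 2: BYDYDYDY
Matches the given result.


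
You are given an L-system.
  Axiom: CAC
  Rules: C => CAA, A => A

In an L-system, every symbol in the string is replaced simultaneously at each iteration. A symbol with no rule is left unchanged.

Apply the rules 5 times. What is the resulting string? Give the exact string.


Answer: CAAAAAAAAAAACAAAAAAAAAA

Derivation:
Step 0: CAC
Step 1: CAAACAA
Step 2: CAAAAACAAAA
Step 3: CAAAAAAACAAAAAA
Step 4: CAAAAAAAAACAAAAAAAA
Step 5: CAAAAAAAAAAACAAAAAAAAAA


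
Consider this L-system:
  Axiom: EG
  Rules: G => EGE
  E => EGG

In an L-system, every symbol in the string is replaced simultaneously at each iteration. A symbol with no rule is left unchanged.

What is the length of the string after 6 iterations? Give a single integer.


Answer: 1458

Derivation:
Step 0: length = 2
Step 1: length = 6
Step 2: length = 18
Step 3: length = 54
Step 4: length = 162
Step 5: length = 486
Step 6: length = 1458


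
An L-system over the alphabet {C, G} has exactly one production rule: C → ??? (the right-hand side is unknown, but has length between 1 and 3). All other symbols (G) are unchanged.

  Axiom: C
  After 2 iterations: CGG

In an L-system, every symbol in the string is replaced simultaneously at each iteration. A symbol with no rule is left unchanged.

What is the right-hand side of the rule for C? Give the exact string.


Trying C → CG:
  Step 0: C
  Step 1: CG
  Step 2: CGG
Matches the given result.

Answer: CG


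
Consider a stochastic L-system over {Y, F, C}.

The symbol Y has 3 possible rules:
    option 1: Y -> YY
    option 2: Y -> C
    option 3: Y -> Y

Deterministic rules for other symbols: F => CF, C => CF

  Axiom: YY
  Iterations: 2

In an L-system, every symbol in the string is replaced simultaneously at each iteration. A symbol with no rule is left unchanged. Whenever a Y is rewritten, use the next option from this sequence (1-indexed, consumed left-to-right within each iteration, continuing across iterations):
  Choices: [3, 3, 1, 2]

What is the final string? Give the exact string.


Answer: YYC

Derivation:
Step 0: YY
Step 1: YY  (used choices [3, 3])
Step 2: YYC  (used choices [1, 2])


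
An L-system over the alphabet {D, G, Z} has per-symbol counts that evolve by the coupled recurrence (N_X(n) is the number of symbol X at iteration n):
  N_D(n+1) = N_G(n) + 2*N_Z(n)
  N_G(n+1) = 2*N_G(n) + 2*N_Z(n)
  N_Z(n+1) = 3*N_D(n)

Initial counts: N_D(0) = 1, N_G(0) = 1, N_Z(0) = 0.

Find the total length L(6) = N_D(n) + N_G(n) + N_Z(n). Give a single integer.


Answer: 2364

Derivation:
Step 0: N_D=1, N_G=1, N_Z=0, L=2
Step 1: N_D=1, N_G=2, N_Z=3, L=6
Step 2: N_D=8, N_G=10, N_Z=3, L=21
Step 3: N_D=16, N_G=26, N_Z=24, L=66
Step 4: N_D=74, N_G=100, N_Z=48, L=222
Step 5: N_D=196, N_G=296, N_Z=222, L=714
Step 6: N_D=740, N_G=1036, N_Z=588, L=2364
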